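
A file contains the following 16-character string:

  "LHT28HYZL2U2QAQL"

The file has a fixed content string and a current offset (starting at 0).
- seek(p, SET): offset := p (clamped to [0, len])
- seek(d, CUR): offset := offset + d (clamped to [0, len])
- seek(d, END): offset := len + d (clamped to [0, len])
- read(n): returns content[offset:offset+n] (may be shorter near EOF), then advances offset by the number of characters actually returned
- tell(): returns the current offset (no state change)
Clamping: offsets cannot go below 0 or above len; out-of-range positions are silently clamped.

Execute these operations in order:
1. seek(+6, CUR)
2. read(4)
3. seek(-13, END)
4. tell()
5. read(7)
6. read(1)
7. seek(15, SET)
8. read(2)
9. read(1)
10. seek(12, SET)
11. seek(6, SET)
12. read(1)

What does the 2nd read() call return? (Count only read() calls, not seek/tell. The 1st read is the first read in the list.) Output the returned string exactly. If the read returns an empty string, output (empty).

Answer: 28HYZL2

Derivation:
After 1 (seek(+6, CUR)): offset=6
After 2 (read(4)): returned 'YZL2', offset=10
After 3 (seek(-13, END)): offset=3
After 4 (tell()): offset=3
After 5 (read(7)): returned '28HYZL2', offset=10
After 6 (read(1)): returned 'U', offset=11
After 7 (seek(15, SET)): offset=15
After 8 (read(2)): returned 'L', offset=16
After 9 (read(1)): returned '', offset=16
After 10 (seek(12, SET)): offset=12
After 11 (seek(6, SET)): offset=6
After 12 (read(1)): returned 'Y', offset=7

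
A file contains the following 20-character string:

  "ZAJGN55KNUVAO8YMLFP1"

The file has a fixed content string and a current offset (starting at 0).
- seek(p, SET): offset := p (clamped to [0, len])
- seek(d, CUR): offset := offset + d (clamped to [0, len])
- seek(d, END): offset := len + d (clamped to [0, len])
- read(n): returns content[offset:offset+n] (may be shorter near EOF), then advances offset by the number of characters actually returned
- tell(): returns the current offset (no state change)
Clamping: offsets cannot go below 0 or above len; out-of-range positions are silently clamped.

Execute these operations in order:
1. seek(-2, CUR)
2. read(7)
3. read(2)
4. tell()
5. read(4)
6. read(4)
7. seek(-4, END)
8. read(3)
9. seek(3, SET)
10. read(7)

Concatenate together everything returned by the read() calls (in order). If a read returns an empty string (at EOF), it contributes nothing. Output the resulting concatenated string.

After 1 (seek(-2, CUR)): offset=0
After 2 (read(7)): returned 'ZAJGN55', offset=7
After 3 (read(2)): returned 'KN', offset=9
After 4 (tell()): offset=9
After 5 (read(4)): returned 'UVAO', offset=13
After 6 (read(4)): returned '8YML', offset=17
After 7 (seek(-4, END)): offset=16
After 8 (read(3)): returned 'LFP', offset=19
After 9 (seek(3, SET)): offset=3
After 10 (read(7)): returned 'GN55KNU', offset=10

Answer: ZAJGN55KNUVAO8YMLLFPGN55KNU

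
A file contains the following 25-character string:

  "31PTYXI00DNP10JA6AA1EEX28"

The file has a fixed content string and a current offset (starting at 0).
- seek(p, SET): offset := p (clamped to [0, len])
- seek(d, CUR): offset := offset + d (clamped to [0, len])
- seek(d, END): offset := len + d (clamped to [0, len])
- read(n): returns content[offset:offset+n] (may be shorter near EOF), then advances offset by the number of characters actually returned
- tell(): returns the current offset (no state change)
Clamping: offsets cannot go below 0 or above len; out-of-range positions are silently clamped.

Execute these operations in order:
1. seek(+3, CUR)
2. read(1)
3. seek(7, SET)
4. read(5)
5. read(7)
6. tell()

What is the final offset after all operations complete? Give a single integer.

After 1 (seek(+3, CUR)): offset=3
After 2 (read(1)): returned 'T', offset=4
After 3 (seek(7, SET)): offset=7
After 4 (read(5)): returned '00DNP', offset=12
After 5 (read(7)): returned '10JA6AA', offset=19
After 6 (tell()): offset=19

Answer: 19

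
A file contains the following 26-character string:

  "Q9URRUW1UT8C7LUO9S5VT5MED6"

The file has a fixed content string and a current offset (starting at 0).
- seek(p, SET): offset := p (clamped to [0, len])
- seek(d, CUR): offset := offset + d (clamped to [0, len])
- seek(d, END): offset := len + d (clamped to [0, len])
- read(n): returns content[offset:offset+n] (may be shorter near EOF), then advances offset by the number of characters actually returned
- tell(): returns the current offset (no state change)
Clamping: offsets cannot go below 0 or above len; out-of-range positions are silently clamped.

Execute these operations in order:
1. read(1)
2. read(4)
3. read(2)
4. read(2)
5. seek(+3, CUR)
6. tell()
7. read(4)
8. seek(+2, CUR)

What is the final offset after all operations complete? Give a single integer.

Answer: 18

Derivation:
After 1 (read(1)): returned 'Q', offset=1
After 2 (read(4)): returned '9URR', offset=5
After 3 (read(2)): returned 'UW', offset=7
After 4 (read(2)): returned '1U', offset=9
After 5 (seek(+3, CUR)): offset=12
After 6 (tell()): offset=12
After 7 (read(4)): returned '7LUO', offset=16
After 8 (seek(+2, CUR)): offset=18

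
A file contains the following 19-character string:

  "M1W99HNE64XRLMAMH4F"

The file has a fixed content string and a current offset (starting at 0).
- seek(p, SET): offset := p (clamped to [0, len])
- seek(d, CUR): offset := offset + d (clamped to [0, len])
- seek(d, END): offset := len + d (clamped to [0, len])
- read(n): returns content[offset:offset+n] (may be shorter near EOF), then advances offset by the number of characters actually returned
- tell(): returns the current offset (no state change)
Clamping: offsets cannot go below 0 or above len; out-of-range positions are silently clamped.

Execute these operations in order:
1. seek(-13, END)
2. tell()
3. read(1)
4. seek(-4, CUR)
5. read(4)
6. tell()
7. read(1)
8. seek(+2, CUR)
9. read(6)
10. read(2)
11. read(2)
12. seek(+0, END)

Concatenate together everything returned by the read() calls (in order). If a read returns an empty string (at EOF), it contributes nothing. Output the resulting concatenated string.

Answer: N99HNEXRLMAMH4F

Derivation:
After 1 (seek(-13, END)): offset=6
After 2 (tell()): offset=6
After 3 (read(1)): returned 'N', offset=7
After 4 (seek(-4, CUR)): offset=3
After 5 (read(4)): returned '99HN', offset=7
After 6 (tell()): offset=7
After 7 (read(1)): returned 'E', offset=8
After 8 (seek(+2, CUR)): offset=10
After 9 (read(6)): returned 'XRLMAM', offset=16
After 10 (read(2)): returned 'H4', offset=18
After 11 (read(2)): returned 'F', offset=19
After 12 (seek(+0, END)): offset=19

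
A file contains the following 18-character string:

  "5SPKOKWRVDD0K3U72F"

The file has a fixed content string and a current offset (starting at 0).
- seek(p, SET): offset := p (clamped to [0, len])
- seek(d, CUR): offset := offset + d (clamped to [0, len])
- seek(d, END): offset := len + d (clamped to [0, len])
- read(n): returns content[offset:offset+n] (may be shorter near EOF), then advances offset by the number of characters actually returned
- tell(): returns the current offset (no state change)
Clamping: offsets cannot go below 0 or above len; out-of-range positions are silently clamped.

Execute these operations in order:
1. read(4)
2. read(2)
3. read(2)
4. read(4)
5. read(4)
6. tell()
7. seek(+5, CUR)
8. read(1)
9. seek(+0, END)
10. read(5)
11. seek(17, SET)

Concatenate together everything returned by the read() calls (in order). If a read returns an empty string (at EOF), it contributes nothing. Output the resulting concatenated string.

Answer: 5SPKOKWRVDD0K3U7

Derivation:
After 1 (read(4)): returned '5SPK', offset=4
After 2 (read(2)): returned 'OK', offset=6
After 3 (read(2)): returned 'WR', offset=8
After 4 (read(4)): returned 'VDD0', offset=12
After 5 (read(4)): returned 'K3U7', offset=16
After 6 (tell()): offset=16
After 7 (seek(+5, CUR)): offset=18
After 8 (read(1)): returned '', offset=18
After 9 (seek(+0, END)): offset=18
After 10 (read(5)): returned '', offset=18
After 11 (seek(17, SET)): offset=17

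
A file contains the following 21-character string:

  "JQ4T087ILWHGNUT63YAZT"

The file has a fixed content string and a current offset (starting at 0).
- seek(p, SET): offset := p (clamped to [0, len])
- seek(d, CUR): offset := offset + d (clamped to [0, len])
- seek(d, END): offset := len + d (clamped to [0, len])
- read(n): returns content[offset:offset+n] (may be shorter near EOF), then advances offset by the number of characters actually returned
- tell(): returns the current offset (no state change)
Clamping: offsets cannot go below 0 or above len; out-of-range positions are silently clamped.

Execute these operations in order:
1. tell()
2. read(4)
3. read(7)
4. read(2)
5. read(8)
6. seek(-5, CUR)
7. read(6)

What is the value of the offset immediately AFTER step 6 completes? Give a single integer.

After 1 (tell()): offset=0
After 2 (read(4)): returned 'JQ4T', offset=4
After 3 (read(7)): returned '087ILWH', offset=11
After 4 (read(2)): returned 'GN', offset=13
After 5 (read(8)): returned 'UT63YAZT', offset=21
After 6 (seek(-5, CUR)): offset=16

Answer: 16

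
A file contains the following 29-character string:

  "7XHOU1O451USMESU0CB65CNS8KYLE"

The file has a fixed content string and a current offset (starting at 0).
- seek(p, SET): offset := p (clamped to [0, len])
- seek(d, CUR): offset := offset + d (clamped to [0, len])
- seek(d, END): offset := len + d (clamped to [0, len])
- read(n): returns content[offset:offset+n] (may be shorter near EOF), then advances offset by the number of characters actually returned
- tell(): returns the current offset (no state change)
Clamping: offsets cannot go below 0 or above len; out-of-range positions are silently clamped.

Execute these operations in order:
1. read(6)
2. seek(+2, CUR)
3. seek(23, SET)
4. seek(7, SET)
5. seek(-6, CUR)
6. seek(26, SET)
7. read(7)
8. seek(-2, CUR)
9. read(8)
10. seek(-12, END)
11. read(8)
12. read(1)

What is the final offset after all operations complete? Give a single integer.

Answer: 26

Derivation:
After 1 (read(6)): returned '7XHOU1', offset=6
After 2 (seek(+2, CUR)): offset=8
After 3 (seek(23, SET)): offset=23
After 4 (seek(7, SET)): offset=7
After 5 (seek(-6, CUR)): offset=1
After 6 (seek(26, SET)): offset=26
After 7 (read(7)): returned 'YLE', offset=29
After 8 (seek(-2, CUR)): offset=27
After 9 (read(8)): returned 'LE', offset=29
After 10 (seek(-12, END)): offset=17
After 11 (read(8)): returned 'CB65CNS8', offset=25
After 12 (read(1)): returned 'K', offset=26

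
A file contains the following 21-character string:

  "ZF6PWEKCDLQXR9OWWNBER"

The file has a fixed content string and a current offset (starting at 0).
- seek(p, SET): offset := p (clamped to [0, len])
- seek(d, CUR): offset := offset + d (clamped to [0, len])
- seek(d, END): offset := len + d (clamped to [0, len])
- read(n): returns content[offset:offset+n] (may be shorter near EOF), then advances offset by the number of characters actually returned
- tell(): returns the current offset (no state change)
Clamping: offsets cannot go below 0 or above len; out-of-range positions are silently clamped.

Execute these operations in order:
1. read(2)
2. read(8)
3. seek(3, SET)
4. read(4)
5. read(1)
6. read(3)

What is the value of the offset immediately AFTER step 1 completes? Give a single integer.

Answer: 2

Derivation:
After 1 (read(2)): returned 'ZF', offset=2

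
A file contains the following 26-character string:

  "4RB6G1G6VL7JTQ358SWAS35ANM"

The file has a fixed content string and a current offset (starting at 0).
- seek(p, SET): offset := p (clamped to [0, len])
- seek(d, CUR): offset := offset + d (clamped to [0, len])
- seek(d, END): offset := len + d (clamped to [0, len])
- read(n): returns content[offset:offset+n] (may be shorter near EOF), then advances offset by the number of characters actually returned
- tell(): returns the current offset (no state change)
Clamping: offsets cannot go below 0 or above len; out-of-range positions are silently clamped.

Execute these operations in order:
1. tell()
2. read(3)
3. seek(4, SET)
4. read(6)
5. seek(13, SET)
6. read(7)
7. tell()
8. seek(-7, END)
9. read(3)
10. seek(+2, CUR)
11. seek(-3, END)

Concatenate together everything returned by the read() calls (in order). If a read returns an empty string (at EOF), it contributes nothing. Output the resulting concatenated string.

Answer: 4RBG1G6VLQ358SWAAS3

Derivation:
After 1 (tell()): offset=0
After 2 (read(3)): returned '4RB', offset=3
After 3 (seek(4, SET)): offset=4
After 4 (read(6)): returned 'G1G6VL', offset=10
After 5 (seek(13, SET)): offset=13
After 6 (read(7)): returned 'Q358SWA', offset=20
After 7 (tell()): offset=20
After 8 (seek(-7, END)): offset=19
After 9 (read(3)): returned 'AS3', offset=22
After 10 (seek(+2, CUR)): offset=24
After 11 (seek(-3, END)): offset=23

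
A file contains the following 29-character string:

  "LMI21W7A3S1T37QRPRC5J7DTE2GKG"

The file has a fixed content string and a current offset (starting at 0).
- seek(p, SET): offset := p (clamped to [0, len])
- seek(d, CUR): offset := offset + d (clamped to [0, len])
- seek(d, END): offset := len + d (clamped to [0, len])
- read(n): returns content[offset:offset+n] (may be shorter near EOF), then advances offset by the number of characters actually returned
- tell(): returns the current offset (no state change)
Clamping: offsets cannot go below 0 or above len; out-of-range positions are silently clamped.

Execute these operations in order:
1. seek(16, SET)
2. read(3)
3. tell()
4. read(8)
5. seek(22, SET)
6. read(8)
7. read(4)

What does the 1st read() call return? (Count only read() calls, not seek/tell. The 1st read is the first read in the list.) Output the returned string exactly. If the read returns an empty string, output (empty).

After 1 (seek(16, SET)): offset=16
After 2 (read(3)): returned 'PRC', offset=19
After 3 (tell()): offset=19
After 4 (read(8)): returned '5J7DTE2G', offset=27
After 5 (seek(22, SET)): offset=22
After 6 (read(8)): returned 'DTE2GKG', offset=29
After 7 (read(4)): returned '', offset=29

Answer: PRC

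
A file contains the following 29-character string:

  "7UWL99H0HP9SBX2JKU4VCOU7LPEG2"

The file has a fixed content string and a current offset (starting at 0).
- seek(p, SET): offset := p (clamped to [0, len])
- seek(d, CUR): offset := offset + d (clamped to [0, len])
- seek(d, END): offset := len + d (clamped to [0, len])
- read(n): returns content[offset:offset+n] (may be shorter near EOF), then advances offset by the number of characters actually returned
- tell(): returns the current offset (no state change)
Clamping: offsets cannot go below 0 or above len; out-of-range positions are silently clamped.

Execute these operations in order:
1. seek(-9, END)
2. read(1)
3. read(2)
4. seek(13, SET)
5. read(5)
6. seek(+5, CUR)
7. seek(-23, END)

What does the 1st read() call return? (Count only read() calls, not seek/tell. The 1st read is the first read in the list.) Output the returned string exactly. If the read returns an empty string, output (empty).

Answer: C

Derivation:
After 1 (seek(-9, END)): offset=20
After 2 (read(1)): returned 'C', offset=21
After 3 (read(2)): returned 'OU', offset=23
After 4 (seek(13, SET)): offset=13
After 5 (read(5)): returned 'X2JKU', offset=18
After 6 (seek(+5, CUR)): offset=23
After 7 (seek(-23, END)): offset=6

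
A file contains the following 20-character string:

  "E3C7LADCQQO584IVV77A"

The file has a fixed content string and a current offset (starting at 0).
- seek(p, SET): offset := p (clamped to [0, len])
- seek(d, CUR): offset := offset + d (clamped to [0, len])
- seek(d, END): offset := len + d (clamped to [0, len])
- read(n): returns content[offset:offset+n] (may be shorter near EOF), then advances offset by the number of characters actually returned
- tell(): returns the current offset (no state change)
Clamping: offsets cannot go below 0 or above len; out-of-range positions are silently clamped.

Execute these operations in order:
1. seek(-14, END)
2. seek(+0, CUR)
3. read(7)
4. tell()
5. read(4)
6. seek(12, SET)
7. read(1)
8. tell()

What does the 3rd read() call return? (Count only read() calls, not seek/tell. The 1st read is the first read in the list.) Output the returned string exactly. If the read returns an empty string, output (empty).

After 1 (seek(-14, END)): offset=6
After 2 (seek(+0, CUR)): offset=6
After 3 (read(7)): returned 'DCQQO58', offset=13
After 4 (tell()): offset=13
After 5 (read(4)): returned '4IVV', offset=17
After 6 (seek(12, SET)): offset=12
After 7 (read(1)): returned '8', offset=13
After 8 (tell()): offset=13

Answer: 8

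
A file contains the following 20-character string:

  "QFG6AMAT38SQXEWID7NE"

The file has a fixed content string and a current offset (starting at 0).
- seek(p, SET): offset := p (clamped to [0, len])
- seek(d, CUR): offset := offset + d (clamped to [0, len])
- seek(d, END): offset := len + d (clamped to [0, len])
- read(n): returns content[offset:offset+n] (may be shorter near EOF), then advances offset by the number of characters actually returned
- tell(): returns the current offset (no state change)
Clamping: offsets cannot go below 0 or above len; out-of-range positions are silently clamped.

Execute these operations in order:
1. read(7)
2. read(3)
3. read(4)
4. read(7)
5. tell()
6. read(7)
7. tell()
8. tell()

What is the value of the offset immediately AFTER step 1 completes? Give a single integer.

After 1 (read(7)): returned 'QFG6AMA', offset=7

Answer: 7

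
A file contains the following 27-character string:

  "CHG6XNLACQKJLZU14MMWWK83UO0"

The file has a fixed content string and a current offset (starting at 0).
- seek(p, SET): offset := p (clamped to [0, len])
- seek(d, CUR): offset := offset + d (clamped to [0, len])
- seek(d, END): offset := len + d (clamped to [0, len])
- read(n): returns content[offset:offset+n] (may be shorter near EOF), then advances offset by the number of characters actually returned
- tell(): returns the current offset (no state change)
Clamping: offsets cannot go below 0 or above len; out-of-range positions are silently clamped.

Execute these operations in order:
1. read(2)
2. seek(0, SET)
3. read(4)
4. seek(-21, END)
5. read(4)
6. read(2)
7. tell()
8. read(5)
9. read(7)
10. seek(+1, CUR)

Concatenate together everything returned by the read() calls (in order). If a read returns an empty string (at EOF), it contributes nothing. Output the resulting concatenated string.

Answer: CHCHG6LACQKJLZU14MMWWK83

Derivation:
After 1 (read(2)): returned 'CH', offset=2
After 2 (seek(0, SET)): offset=0
After 3 (read(4)): returned 'CHG6', offset=4
After 4 (seek(-21, END)): offset=6
After 5 (read(4)): returned 'LACQ', offset=10
After 6 (read(2)): returned 'KJ', offset=12
After 7 (tell()): offset=12
After 8 (read(5)): returned 'LZU14', offset=17
After 9 (read(7)): returned 'MMWWK83', offset=24
After 10 (seek(+1, CUR)): offset=25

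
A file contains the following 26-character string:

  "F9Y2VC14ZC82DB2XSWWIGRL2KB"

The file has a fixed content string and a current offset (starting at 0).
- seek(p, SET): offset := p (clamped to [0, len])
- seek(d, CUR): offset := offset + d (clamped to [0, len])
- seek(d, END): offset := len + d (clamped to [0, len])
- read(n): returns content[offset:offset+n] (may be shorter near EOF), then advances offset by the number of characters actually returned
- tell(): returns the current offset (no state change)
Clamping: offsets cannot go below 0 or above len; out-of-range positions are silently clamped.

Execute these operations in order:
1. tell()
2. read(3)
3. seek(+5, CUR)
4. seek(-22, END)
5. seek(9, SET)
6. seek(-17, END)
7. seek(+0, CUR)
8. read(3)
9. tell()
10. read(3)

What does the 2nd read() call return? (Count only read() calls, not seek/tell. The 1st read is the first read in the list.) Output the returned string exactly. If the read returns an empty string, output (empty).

After 1 (tell()): offset=0
After 2 (read(3)): returned 'F9Y', offset=3
After 3 (seek(+5, CUR)): offset=8
After 4 (seek(-22, END)): offset=4
After 5 (seek(9, SET)): offset=9
After 6 (seek(-17, END)): offset=9
After 7 (seek(+0, CUR)): offset=9
After 8 (read(3)): returned 'C82', offset=12
After 9 (tell()): offset=12
After 10 (read(3)): returned 'DB2', offset=15

Answer: C82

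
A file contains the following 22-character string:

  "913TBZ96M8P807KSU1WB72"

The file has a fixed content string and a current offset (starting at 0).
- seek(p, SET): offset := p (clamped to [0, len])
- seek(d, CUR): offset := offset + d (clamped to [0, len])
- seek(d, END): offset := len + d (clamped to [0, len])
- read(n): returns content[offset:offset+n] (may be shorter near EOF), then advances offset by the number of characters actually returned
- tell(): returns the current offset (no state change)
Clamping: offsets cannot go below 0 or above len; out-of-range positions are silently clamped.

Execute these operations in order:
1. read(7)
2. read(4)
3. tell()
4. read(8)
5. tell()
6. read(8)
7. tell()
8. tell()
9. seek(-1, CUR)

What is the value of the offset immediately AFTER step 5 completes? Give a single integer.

After 1 (read(7)): returned '913TBZ9', offset=7
After 2 (read(4)): returned '6M8P', offset=11
After 3 (tell()): offset=11
After 4 (read(8)): returned '807KSU1W', offset=19
After 5 (tell()): offset=19

Answer: 19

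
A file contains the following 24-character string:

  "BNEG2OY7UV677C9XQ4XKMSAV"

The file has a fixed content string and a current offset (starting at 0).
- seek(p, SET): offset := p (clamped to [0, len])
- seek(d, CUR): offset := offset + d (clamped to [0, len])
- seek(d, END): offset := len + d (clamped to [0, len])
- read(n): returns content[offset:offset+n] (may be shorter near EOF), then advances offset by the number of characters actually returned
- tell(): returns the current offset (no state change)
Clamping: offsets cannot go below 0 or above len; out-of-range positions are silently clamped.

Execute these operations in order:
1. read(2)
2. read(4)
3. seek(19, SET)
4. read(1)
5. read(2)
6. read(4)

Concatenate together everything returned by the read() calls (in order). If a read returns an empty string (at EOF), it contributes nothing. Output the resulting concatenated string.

After 1 (read(2)): returned 'BN', offset=2
After 2 (read(4)): returned 'EG2O', offset=6
After 3 (seek(19, SET)): offset=19
After 4 (read(1)): returned 'K', offset=20
After 5 (read(2)): returned 'MS', offset=22
After 6 (read(4)): returned 'AV', offset=24

Answer: BNEG2OKMSAV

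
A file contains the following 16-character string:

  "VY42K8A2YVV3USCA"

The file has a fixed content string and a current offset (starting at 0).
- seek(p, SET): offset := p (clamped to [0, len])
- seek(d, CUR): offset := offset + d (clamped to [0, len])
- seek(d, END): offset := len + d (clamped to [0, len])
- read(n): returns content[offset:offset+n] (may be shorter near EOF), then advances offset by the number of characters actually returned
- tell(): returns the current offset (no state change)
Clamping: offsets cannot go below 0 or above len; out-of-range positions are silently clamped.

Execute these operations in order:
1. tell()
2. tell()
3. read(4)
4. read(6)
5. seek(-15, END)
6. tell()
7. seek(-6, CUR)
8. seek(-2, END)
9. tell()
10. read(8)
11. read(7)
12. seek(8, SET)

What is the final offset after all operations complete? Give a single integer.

After 1 (tell()): offset=0
After 2 (tell()): offset=0
After 3 (read(4)): returned 'VY42', offset=4
After 4 (read(6)): returned 'K8A2YV', offset=10
After 5 (seek(-15, END)): offset=1
After 6 (tell()): offset=1
After 7 (seek(-6, CUR)): offset=0
After 8 (seek(-2, END)): offset=14
After 9 (tell()): offset=14
After 10 (read(8)): returned 'CA', offset=16
After 11 (read(7)): returned '', offset=16
After 12 (seek(8, SET)): offset=8

Answer: 8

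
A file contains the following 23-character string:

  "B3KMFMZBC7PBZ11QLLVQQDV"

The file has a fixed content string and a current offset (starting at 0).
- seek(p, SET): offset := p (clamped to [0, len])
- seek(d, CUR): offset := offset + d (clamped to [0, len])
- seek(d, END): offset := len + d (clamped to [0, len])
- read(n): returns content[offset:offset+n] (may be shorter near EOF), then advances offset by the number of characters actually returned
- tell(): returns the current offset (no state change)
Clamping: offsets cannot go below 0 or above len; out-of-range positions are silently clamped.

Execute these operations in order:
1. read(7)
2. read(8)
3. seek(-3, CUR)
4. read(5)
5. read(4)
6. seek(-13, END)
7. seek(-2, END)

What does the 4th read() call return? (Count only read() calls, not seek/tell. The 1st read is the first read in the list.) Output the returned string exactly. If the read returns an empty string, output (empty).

Answer: LVQQ

Derivation:
After 1 (read(7)): returned 'B3KMFMZ', offset=7
After 2 (read(8)): returned 'BC7PBZ11', offset=15
After 3 (seek(-3, CUR)): offset=12
After 4 (read(5)): returned 'Z11QL', offset=17
After 5 (read(4)): returned 'LVQQ', offset=21
After 6 (seek(-13, END)): offset=10
After 7 (seek(-2, END)): offset=21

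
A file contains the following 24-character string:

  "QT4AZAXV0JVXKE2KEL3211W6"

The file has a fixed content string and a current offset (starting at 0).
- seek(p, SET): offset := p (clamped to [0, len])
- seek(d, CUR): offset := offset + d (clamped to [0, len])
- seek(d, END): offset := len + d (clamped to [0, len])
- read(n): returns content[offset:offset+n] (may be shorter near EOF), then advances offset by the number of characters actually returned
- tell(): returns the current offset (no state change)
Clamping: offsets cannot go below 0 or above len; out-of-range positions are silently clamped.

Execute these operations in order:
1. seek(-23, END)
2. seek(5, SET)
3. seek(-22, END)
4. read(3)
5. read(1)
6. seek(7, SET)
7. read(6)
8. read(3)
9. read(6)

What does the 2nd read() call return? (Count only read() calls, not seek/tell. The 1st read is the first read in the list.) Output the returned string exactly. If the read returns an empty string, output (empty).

After 1 (seek(-23, END)): offset=1
After 2 (seek(5, SET)): offset=5
After 3 (seek(-22, END)): offset=2
After 4 (read(3)): returned '4AZ', offset=5
After 5 (read(1)): returned 'A', offset=6
After 6 (seek(7, SET)): offset=7
After 7 (read(6)): returned 'V0JVXK', offset=13
After 8 (read(3)): returned 'E2K', offset=16
After 9 (read(6)): returned 'EL3211', offset=22

Answer: A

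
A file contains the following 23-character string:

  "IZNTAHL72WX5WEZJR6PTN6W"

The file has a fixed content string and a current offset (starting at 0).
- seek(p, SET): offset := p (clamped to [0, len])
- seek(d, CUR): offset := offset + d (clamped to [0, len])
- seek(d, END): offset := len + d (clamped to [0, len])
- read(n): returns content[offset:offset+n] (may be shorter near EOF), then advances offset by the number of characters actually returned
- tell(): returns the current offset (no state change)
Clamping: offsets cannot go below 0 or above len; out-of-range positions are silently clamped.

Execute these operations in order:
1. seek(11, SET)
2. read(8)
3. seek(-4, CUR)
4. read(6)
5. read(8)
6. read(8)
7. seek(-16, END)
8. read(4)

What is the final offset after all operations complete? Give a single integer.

Answer: 11

Derivation:
After 1 (seek(11, SET)): offset=11
After 2 (read(8)): returned '5WEZJR6P', offset=19
After 3 (seek(-4, CUR)): offset=15
After 4 (read(6)): returned 'JR6PTN', offset=21
After 5 (read(8)): returned '6W', offset=23
After 6 (read(8)): returned '', offset=23
After 7 (seek(-16, END)): offset=7
After 8 (read(4)): returned '72WX', offset=11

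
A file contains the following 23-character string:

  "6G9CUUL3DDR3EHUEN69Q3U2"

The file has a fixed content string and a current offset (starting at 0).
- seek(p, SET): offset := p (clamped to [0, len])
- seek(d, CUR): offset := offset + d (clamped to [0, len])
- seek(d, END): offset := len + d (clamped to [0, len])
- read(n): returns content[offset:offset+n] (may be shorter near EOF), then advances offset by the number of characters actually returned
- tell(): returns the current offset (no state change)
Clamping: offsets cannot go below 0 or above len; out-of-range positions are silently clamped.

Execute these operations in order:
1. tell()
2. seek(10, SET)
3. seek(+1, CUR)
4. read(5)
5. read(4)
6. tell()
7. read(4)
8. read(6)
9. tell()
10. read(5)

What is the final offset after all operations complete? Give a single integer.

After 1 (tell()): offset=0
After 2 (seek(10, SET)): offset=10
After 3 (seek(+1, CUR)): offset=11
After 4 (read(5)): returned '3EHUE', offset=16
After 5 (read(4)): returned 'N69Q', offset=20
After 6 (tell()): offset=20
After 7 (read(4)): returned '3U2', offset=23
After 8 (read(6)): returned '', offset=23
After 9 (tell()): offset=23
After 10 (read(5)): returned '', offset=23

Answer: 23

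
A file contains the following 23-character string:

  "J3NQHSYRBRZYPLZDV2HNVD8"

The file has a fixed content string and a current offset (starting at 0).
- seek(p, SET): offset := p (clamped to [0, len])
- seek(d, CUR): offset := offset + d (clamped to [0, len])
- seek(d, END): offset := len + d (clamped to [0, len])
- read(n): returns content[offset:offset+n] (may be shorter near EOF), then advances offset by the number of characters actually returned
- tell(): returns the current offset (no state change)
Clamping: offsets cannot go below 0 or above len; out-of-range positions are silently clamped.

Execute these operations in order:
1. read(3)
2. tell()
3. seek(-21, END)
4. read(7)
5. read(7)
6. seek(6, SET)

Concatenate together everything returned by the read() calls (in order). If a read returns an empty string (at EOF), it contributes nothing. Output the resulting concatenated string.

Answer: J3NNQHSYRBRZYPLZD

Derivation:
After 1 (read(3)): returned 'J3N', offset=3
After 2 (tell()): offset=3
After 3 (seek(-21, END)): offset=2
After 4 (read(7)): returned 'NQHSYRB', offset=9
After 5 (read(7)): returned 'RZYPLZD', offset=16
After 6 (seek(6, SET)): offset=6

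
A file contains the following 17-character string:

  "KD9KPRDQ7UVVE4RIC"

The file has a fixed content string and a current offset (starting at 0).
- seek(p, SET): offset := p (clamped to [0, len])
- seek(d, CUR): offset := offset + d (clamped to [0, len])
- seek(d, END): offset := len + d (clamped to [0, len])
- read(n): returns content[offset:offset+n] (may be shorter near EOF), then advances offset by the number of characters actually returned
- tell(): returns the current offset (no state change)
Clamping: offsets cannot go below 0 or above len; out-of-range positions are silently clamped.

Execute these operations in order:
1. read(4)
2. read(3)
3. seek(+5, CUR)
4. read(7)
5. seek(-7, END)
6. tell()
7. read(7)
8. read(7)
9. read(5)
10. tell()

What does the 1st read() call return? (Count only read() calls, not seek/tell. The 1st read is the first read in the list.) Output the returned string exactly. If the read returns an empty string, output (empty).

After 1 (read(4)): returned 'KD9K', offset=4
After 2 (read(3)): returned 'PRD', offset=7
After 3 (seek(+5, CUR)): offset=12
After 4 (read(7)): returned 'E4RIC', offset=17
After 5 (seek(-7, END)): offset=10
After 6 (tell()): offset=10
After 7 (read(7)): returned 'VVE4RIC', offset=17
After 8 (read(7)): returned '', offset=17
After 9 (read(5)): returned '', offset=17
After 10 (tell()): offset=17

Answer: KD9K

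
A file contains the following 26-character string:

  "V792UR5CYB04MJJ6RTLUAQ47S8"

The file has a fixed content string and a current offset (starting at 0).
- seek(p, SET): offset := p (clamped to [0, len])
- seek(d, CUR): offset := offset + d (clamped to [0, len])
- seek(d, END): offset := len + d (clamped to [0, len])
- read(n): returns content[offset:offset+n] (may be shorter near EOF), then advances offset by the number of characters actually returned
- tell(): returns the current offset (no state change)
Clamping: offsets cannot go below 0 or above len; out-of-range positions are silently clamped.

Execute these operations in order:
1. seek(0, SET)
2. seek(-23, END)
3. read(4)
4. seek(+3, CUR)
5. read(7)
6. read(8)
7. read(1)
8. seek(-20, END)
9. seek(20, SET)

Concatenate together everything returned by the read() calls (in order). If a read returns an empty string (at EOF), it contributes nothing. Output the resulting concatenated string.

Answer: 2UR504MJJ6RTLUAQ47S8

Derivation:
After 1 (seek(0, SET)): offset=0
After 2 (seek(-23, END)): offset=3
After 3 (read(4)): returned '2UR5', offset=7
After 4 (seek(+3, CUR)): offset=10
After 5 (read(7)): returned '04MJJ6R', offset=17
After 6 (read(8)): returned 'TLUAQ47S', offset=25
After 7 (read(1)): returned '8', offset=26
After 8 (seek(-20, END)): offset=6
After 9 (seek(20, SET)): offset=20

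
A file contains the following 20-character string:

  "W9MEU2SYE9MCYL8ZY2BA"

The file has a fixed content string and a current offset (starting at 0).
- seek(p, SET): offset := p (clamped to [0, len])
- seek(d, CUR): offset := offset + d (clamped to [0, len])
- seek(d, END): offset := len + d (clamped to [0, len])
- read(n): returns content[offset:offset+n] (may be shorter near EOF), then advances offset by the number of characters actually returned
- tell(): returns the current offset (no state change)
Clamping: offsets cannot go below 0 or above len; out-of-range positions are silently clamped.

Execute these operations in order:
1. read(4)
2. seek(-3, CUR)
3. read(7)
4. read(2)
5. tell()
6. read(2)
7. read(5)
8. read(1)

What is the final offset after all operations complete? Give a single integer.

After 1 (read(4)): returned 'W9ME', offset=4
After 2 (seek(-3, CUR)): offset=1
After 3 (read(7)): returned '9MEU2SY', offset=8
After 4 (read(2)): returned 'E9', offset=10
After 5 (tell()): offset=10
After 6 (read(2)): returned 'MC', offset=12
After 7 (read(5)): returned 'YL8ZY', offset=17
After 8 (read(1)): returned '2', offset=18

Answer: 18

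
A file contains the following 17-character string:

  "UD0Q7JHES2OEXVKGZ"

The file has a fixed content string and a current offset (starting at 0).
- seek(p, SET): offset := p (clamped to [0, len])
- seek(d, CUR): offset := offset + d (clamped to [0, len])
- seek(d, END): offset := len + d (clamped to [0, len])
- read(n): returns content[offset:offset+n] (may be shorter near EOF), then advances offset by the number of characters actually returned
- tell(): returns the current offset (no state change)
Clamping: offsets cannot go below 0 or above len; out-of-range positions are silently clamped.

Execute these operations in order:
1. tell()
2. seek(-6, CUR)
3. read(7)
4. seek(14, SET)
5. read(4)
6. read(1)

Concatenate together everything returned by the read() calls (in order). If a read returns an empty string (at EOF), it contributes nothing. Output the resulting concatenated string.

After 1 (tell()): offset=0
After 2 (seek(-6, CUR)): offset=0
After 3 (read(7)): returned 'UD0Q7JH', offset=7
After 4 (seek(14, SET)): offset=14
After 5 (read(4)): returned 'KGZ', offset=17
After 6 (read(1)): returned '', offset=17

Answer: UD0Q7JHKGZ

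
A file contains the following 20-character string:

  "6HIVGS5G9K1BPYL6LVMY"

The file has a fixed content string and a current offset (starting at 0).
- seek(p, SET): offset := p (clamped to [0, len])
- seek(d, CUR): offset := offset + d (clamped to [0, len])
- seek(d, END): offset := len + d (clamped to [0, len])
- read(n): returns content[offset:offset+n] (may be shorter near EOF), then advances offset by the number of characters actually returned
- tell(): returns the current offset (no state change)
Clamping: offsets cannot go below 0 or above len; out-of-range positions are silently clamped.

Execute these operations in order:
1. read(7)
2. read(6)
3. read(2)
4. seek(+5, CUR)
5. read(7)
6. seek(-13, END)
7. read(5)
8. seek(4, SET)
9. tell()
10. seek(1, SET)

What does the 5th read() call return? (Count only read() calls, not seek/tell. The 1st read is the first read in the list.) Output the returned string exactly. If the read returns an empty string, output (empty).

After 1 (read(7)): returned '6HIVGS5', offset=7
After 2 (read(6)): returned 'G9K1BP', offset=13
After 3 (read(2)): returned 'YL', offset=15
After 4 (seek(+5, CUR)): offset=20
After 5 (read(7)): returned '', offset=20
After 6 (seek(-13, END)): offset=7
After 7 (read(5)): returned 'G9K1B', offset=12
After 8 (seek(4, SET)): offset=4
After 9 (tell()): offset=4
After 10 (seek(1, SET)): offset=1

Answer: G9K1B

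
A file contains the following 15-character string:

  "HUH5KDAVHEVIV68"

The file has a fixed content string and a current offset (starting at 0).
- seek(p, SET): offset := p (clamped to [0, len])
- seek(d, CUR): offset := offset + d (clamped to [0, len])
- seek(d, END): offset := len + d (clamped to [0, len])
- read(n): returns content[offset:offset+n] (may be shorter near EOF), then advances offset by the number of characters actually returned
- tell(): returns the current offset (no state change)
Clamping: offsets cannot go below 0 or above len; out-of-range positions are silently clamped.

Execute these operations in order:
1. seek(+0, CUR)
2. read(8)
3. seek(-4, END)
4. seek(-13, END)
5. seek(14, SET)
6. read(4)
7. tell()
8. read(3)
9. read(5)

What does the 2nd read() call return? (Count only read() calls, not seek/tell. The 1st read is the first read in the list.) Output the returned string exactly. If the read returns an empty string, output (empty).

Answer: 8

Derivation:
After 1 (seek(+0, CUR)): offset=0
After 2 (read(8)): returned 'HUH5KDAV', offset=8
After 3 (seek(-4, END)): offset=11
After 4 (seek(-13, END)): offset=2
After 5 (seek(14, SET)): offset=14
After 6 (read(4)): returned '8', offset=15
After 7 (tell()): offset=15
After 8 (read(3)): returned '', offset=15
After 9 (read(5)): returned '', offset=15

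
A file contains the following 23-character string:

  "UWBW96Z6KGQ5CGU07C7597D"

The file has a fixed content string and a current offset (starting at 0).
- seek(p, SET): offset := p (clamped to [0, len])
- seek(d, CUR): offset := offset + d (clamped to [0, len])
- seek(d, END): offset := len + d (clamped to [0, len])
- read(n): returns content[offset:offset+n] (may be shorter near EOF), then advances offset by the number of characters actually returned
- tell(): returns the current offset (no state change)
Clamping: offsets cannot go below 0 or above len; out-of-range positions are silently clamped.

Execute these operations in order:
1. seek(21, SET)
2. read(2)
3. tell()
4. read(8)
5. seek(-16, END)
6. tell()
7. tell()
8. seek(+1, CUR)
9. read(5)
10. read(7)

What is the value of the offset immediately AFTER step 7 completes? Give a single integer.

After 1 (seek(21, SET)): offset=21
After 2 (read(2)): returned '7D', offset=23
After 3 (tell()): offset=23
After 4 (read(8)): returned '', offset=23
After 5 (seek(-16, END)): offset=7
After 6 (tell()): offset=7
After 7 (tell()): offset=7

Answer: 7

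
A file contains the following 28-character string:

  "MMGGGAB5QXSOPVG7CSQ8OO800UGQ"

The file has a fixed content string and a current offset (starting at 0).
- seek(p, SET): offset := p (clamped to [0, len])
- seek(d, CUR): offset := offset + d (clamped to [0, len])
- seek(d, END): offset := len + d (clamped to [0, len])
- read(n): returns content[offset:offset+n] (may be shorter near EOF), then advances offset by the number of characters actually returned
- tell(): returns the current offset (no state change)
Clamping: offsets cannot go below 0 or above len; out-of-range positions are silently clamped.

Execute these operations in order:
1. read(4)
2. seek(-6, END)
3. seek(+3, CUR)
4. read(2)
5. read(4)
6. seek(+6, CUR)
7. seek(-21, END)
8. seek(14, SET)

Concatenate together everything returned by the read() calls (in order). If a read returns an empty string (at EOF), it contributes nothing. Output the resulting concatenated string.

Answer: MMGGUGQ

Derivation:
After 1 (read(4)): returned 'MMGG', offset=4
After 2 (seek(-6, END)): offset=22
After 3 (seek(+3, CUR)): offset=25
After 4 (read(2)): returned 'UG', offset=27
After 5 (read(4)): returned 'Q', offset=28
After 6 (seek(+6, CUR)): offset=28
After 7 (seek(-21, END)): offset=7
After 8 (seek(14, SET)): offset=14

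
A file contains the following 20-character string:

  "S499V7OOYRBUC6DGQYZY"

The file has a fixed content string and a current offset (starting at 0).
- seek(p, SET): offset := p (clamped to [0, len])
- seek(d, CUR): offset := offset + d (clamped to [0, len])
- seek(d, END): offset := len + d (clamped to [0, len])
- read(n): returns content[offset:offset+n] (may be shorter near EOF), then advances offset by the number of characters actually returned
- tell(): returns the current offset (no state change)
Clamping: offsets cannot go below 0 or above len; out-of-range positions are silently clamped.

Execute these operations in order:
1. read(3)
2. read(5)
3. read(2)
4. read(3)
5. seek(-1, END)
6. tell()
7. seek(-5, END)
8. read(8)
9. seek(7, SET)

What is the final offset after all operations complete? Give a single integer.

After 1 (read(3)): returned 'S49', offset=3
After 2 (read(5)): returned '9V7OO', offset=8
After 3 (read(2)): returned 'YR', offset=10
After 4 (read(3)): returned 'BUC', offset=13
After 5 (seek(-1, END)): offset=19
After 6 (tell()): offset=19
After 7 (seek(-5, END)): offset=15
After 8 (read(8)): returned 'GQYZY', offset=20
After 9 (seek(7, SET)): offset=7

Answer: 7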